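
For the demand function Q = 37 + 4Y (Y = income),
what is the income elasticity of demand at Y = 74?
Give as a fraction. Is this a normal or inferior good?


dQ/dY = 4
At Y = 74: Q = 37 + 4*74 = 333
Ey = (dQ/dY)(Y/Q) = 4 * 74 / 333 = 8/9
Since Ey > 0, this is a normal good.

8/9 (normal good)


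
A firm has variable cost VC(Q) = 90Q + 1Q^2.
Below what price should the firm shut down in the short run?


AVC(Q) = VC(Q)/Q = 90 + 1Q
AVC is increasing in Q, so minimum AVC is at Q -> 0+.
Min AVC = 90
The firm should shut down if P < 90.

90


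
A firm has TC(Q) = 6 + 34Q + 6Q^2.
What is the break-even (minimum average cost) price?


AC(Q) = 6/Q + 34 + 6Q
To minimize: dAC/dQ = -6/Q^2 + 6 = 0
Q^2 = 6/6 = 1
Q* = 1
Min AC = 6/1 + 34 + 6*1
Min AC = 6 + 34 + 6 = 46

46


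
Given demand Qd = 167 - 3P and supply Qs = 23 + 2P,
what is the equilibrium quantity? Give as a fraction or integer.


First find equilibrium price:
167 - 3P = 23 + 2P
P* = 144/5 = 144/5
Then substitute into demand:
Q* = 167 - 3 * 144/5 = 403/5

403/5


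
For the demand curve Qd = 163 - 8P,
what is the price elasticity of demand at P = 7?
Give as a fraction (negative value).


dQ/dP = -8
At P = 7: Q = 163 - 8*7 = 107
E = (dQ/dP)(P/Q) = (-8)(7/107) = -56/107

-56/107


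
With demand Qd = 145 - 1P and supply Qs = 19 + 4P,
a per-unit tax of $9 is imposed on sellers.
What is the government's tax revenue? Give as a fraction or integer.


With tax on sellers, new supply: Qs' = 19 + 4(P - 9)
= 4P - 17
New equilibrium quantity:
Q_new = 563/5
Tax revenue = tax * Q_new = 9 * 563/5 = 5067/5

5067/5


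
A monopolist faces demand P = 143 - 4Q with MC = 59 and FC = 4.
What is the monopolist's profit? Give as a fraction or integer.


MR = MC: 143 - 8Q = 59
Q* = 21/2
P* = 143 - 4*21/2 = 101
Profit = (P* - MC)*Q* - FC
= (101 - 59)*21/2 - 4
= 42*21/2 - 4
= 441 - 4 = 437

437


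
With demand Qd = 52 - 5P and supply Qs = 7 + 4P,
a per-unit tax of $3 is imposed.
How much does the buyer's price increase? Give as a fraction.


With a per-unit tax, the buyer's price increase depends on relative slopes.
Supply slope: d = 4, Demand slope: b = 5
Buyer's price increase = d * tax / (b + d)
= 4 * 3 / (5 + 4)
= 12 / 9 = 4/3

4/3


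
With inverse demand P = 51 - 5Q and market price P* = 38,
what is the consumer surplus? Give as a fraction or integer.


Maximum willingness to pay (at Q=0): P_max = 51
Quantity demanded at P* = 38:
Q* = (51 - 38)/5 = 13/5
CS = (1/2) * Q* * (P_max - P*)
CS = (1/2) * 13/5 * (51 - 38)
CS = (1/2) * 13/5 * 13 = 169/10

169/10


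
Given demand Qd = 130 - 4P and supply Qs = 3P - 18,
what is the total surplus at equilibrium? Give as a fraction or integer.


Find equilibrium: 130 - 4P = 3P - 18
130 + 18 = 7P
P* = 148/7 = 148/7
Q* = 3*148/7 - 18 = 318/7
Inverse demand: P = 65/2 - Q/4, so P_max = 65/2
Inverse supply: P = 6 + Q/3, so P_min = 6
CS = (1/2) * 318/7 * (65/2 - 148/7) = 25281/98
PS = (1/2) * 318/7 * (148/7 - 6) = 16854/49
TS = CS + PS = 25281/98 + 16854/49 = 8427/14

8427/14


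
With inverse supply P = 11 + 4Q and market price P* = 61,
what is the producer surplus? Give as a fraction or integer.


Minimum supply price (at Q=0): P_min = 11
Quantity supplied at P* = 61:
Q* = (61 - 11)/4 = 25/2
PS = (1/2) * Q* * (P* - P_min)
PS = (1/2) * 25/2 * (61 - 11)
PS = (1/2) * 25/2 * 50 = 625/2

625/2


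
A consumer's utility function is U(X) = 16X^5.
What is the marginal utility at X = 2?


MU = dU/dX = 16*5*X^(5-1)
MU = 80*X^4
At X = 2:
MU = 80 * 2^4
MU = 80 * 16 = 1280

1280


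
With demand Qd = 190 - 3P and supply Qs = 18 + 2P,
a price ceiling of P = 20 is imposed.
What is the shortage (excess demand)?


At P = 20:
Qd = 190 - 3*20 = 130
Qs = 18 + 2*20 = 58
Shortage = Qd - Qs = 130 - 58 = 72

72


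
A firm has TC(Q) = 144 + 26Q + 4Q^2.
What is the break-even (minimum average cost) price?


AC(Q) = 144/Q + 26 + 4Q
To minimize: dAC/dQ = -144/Q^2 + 4 = 0
Q^2 = 144/4 = 36
Q* = 6
Min AC = 144/6 + 26 + 4*6
Min AC = 24 + 26 + 24 = 74

74


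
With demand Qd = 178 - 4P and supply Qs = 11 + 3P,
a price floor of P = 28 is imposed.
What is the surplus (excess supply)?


At P = 28:
Qd = 178 - 4*28 = 66
Qs = 11 + 3*28 = 95
Surplus = Qs - Qd = 95 - 66 = 29

29


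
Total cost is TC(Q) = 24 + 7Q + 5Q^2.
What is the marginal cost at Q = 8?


MC = dTC/dQ = 7 + 2*5*Q
At Q = 8:
MC = 7 + 10*8
MC = 7 + 80 = 87

87


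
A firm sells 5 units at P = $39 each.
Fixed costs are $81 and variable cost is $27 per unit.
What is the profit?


Total Revenue = P * Q = 39 * 5 = $195
Total Cost = FC + VC*Q = 81 + 27*5 = $216
Profit = TR - TC = 195 - 216 = $-21

$-21


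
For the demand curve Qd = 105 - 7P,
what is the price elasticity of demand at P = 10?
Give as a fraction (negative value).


dQ/dP = -7
At P = 10: Q = 105 - 7*10 = 35
E = (dQ/dP)(P/Q) = (-7)(10/35) = -2

-2


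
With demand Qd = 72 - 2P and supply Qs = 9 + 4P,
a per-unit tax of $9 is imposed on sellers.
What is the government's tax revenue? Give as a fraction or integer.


With tax on sellers, new supply: Qs' = 9 + 4(P - 9)
= 4P - 27
New equilibrium quantity:
Q_new = 39
Tax revenue = tax * Q_new = 9 * 39 = 351

351


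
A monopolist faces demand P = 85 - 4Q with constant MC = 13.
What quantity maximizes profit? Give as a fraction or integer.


TR = P*Q = (85 - 4Q)Q = 85Q - 4Q^2
MR = dTR/dQ = 85 - 8Q
Set MR = MC:
85 - 8Q = 13
72 = 8Q
Q* = 72/8 = 9

9


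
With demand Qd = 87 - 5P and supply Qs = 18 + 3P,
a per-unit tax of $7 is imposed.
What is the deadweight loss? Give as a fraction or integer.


Pre-tax equilibrium quantity: Q* = 351/8
Post-tax equilibrium quantity: Q_tax = 123/4
Reduction in quantity: Q* - Q_tax = 105/8
DWL = (1/2) * tax * (Q* - Q_tax)
DWL = (1/2) * 7 * 105/8 = 735/16

735/16


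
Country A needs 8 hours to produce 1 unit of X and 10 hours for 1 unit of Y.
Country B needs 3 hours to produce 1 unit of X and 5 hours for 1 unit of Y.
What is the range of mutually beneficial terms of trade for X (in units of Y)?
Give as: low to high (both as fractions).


Opportunity cost of X for Country A = hours_X / hours_Y = 8/10 = 4/5 units of Y
Opportunity cost of X for Country B = hours_X / hours_Y = 3/5 = 3/5 units of Y
Terms of trade must be between the two opportunity costs.
Range: 3/5 to 4/5

3/5 to 4/5


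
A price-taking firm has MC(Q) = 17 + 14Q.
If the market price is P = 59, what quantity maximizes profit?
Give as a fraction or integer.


In perfect competition, profit is maximized where P = MC.
59 = 17 + 14Q
42 = 14Q
Q* = 42/14 = 3

3


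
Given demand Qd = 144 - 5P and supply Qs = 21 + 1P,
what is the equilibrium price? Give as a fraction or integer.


At equilibrium, Qd = Qs.
144 - 5P = 21 + 1P
144 - 21 = 5P + 1P
123 = 6P
P* = 123/6 = 41/2

41/2


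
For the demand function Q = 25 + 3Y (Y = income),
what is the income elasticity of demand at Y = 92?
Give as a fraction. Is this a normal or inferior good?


dQ/dY = 3
At Y = 92: Q = 25 + 3*92 = 301
Ey = (dQ/dY)(Y/Q) = 3 * 92 / 301 = 276/301
Since Ey > 0, this is a normal good.

276/301 (normal good)


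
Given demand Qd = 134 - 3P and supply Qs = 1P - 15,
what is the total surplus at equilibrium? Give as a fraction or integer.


Find equilibrium: 134 - 3P = 1P - 15
134 + 15 = 4P
P* = 149/4 = 149/4
Q* = 1*149/4 - 15 = 89/4
Inverse demand: P = 134/3 - Q/3, so P_max = 134/3
Inverse supply: P = 15 + Q/1, so P_min = 15
CS = (1/2) * 89/4 * (134/3 - 149/4) = 7921/96
PS = (1/2) * 89/4 * (149/4 - 15) = 7921/32
TS = CS + PS = 7921/96 + 7921/32 = 7921/24

7921/24


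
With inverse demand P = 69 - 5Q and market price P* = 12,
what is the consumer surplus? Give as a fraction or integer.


Maximum willingness to pay (at Q=0): P_max = 69
Quantity demanded at P* = 12:
Q* = (69 - 12)/5 = 57/5
CS = (1/2) * Q* * (P_max - P*)
CS = (1/2) * 57/5 * (69 - 12)
CS = (1/2) * 57/5 * 57 = 3249/10

3249/10


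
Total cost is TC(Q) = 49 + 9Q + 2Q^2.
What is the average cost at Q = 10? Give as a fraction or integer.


TC(10) = 49 + 9*10 + 2*10^2
TC(10) = 49 + 90 + 200 = 339
AC = TC/Q = 339/10 = 339/10

339/10


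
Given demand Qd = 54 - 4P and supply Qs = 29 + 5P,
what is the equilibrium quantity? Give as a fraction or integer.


First find equilibrium price:
54 - 4P = 29 + 5P
P* = 25/9 = 25/9
Then substitute into demand:
Q* = 54 - 4 * 25/9 = 386/9

386/9


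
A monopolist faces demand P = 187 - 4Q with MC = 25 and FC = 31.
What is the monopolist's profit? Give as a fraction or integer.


MR = MC: 187 - 8Q = 25
Q* = 81/4
P* = 187 - 4*81/4 = 106
Profit = (P* - MC)*Q* - FC
= (106 - 25)*81/4 - 31
= 81*81/4 - 31
= 6561/4 - 31 = 6437/4

6437/4


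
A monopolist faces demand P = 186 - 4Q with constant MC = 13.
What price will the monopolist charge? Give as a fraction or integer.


MR = 186 - 8Q
Set MR = MC: 186 - 8Q = 13
Q* = 173/8
Substitute into demand:
P* = 186 - 4*173/8 = 199/2

199/2


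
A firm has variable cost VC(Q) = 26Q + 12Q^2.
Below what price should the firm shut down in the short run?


AVC(Q) = VC(Q)/Q = 26 + 12Q
AVC is increasing in Q, so minimum AVC is at Q -> 0+.
Min AVC = 26
The firm should shut down if P < 26.

26


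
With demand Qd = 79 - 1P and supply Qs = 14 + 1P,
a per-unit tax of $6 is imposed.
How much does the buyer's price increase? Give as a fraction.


With a per-unit tax, the buyer's price increase depends on relative slopes.
Supply slope: d = 1, Demand slope: b = 1
Buyer's price increase = d * tax / (b + d)
= 1 * 6 / (1 + 1)
= 6 / 2 = 3

3


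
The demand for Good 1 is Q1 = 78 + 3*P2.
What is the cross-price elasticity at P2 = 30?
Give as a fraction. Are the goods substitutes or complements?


dQ1/dP2 = 3
At P2 = 30: Q1 = 78 + 3*30 = 168
Exy = (dQ1/dP2)(P2/Q1) = 3 * 30 / 168 = 15/28
Since Exy > 0, the goods are substitutes.

15/28 (substitutes)


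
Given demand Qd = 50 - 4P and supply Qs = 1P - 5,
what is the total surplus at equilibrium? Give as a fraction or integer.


Find equilibrium: 50 - 4P = 1P - 5
50 + 5 = 5P
P* = 55/5 = 11
Q* = 1*11 - 5 = 6
Inverse demand: P = 25/2 - Q/4, so P_max = 25/2
Inverse supply: P = 5 + Q/1, so P_min = 5
CS = (1/2) * 6 * (25/2 - 11) = 9/2
PS = (1/2) * 6 * (11 - 5) = 18
TS = CS + PS = 9/2 + 18 = 45/2

45/2


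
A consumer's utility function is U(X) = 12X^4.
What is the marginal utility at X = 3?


MU = dU/dX = 12*4*X^(4-1)
MU = 48*X^3
At X = 3:
MU = 48 * 3^3
MU = 48 * 27 = 1296

1296


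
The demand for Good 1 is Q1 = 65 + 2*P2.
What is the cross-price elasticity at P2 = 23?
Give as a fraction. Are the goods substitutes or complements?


dQ1/dP2 = 2
At P2 = 23: Q1 = 65 + 2*23 = 111
Exy = (dQ1/dP2)(P2/Q1) = 2 * 23 / 111 = 46/111
Since Exy > 0, the goods are substitutes.

46/111 (substitutes)


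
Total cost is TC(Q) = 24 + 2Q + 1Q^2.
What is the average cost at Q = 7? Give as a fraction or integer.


TC(7) = 24 + 2*7 + 1*7^2
TC(7) = 24 + 14 + 49 = 87
AC = TC/Q = 87/7 = 87/7

87/7


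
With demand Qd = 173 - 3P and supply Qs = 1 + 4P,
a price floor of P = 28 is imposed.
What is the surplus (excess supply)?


At P = 28:
Qd = 173 - 3*28 = 89
Qs = 1 + 4*28 = 113
Surplus = Qs - Qd = 113 - 89 = 24

24


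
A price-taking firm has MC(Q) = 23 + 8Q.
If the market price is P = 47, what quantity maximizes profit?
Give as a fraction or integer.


In perfect competition, profit is maximized where P = MC.
47 = 23 + 8Q
24 = 8Q
Q* = 24/8 = 3

3


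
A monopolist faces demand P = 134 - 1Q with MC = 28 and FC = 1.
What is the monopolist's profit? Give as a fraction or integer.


MR = MC: 134 - 2Q = 28
Q* = 53
P* = 134 - 1*53 = 81
Profit = (P* - MC)*Q* - FC
= (81 - 28)*53 - 1
= 53*53 - 1
= 2809 - 1 = 2808

2808


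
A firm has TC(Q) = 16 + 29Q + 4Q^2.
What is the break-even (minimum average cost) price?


AC(Q) = 16/Q + 29 + 4Q
To minimize: dAC/dQ = -16/Q^2 + 4 = 0
Q^2 = 16/4 = 4
Q* = 2
Min AC = 16/2 + 29 + 4*2
Min AC = 8 + 29 + 8 = 45

45


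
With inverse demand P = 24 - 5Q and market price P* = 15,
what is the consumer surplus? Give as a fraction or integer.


Maximum willingness to pay (at Q=0): P_max = 24
Quantity demanded at P* = 15:
Q* = (24 - 15)/5 = 9/5
CS = (1/2) * Q* * (P_max - P*)
CS = (1/2) * 9/5 * (24 - 15)
CS = (1/2) * 9/5 * 9 = 81/10

81/10


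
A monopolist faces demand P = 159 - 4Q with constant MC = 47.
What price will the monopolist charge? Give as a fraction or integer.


MR = 159 - 8Q
Set MR = MC: 159 - 8Q = 47
Q* = 14
Substitute into demand:
P* = 159 - 4*14 = 103

103


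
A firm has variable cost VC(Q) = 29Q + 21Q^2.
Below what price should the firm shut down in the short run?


AVC(Q) = VC(Q)/Q = 29 + 21Q
AVC is increasing in Q, so minimum AVC is at Q -> 0+.
Min AVC = 29
The firm should shut down if P < 29.

29


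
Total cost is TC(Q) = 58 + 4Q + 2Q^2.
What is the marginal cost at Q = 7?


MC = dTC/dQ = 4 + 2*2*Q
At Q = 7:
MC = 4 + 4*7
MC = 4 + 28 = 32

32


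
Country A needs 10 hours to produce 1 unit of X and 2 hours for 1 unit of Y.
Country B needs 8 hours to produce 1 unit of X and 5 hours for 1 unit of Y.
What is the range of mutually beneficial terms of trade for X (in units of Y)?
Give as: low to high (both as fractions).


Opportunity cost of X for Country A = hours_X / hours_Y = 10/2 = 5 units of Y
Opportunity cost of X for Country B = hours_X / hours_Y = 8/5 = 8/5 units of Y
Terms of trade must be between the two opportunity costs.
Range: 8/5 to 5

8/5 to 5


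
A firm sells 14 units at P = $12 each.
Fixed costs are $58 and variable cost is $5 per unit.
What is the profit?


Total Revenue = P * Q = 12 * 14 = $168
Total Cost = FC + VC*Q = 58 + 5*14 = $128
Profit = TR - TC = 168 - 128 = $40

$40


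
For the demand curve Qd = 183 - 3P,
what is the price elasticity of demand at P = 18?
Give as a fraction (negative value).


dQ/dP = -3
At P = 18: Q = 183 - 3*18 = 129
E = (dQ/dP)(P/Q) = (-3)(18/129) = -18/43

-18/43


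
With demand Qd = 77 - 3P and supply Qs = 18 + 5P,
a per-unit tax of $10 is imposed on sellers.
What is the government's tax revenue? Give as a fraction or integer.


With tax on sellers, new supply: Qs' = 18 + 5(P - 10)
= 5P - 32
New equilibrium quantity:
Q_new = 289/8
Tax revenue = tax * Q_new = 10 * 289/8 = 1445/4

1445/4


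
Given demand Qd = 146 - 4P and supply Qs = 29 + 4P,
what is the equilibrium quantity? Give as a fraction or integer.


First find equilibrium price:
146 - 4P = 29 + 4P
P* = 117/8 = 117/8
Then substitute into demand:
Q* = 146 - 4 * 117/8 = 175/2

175/2


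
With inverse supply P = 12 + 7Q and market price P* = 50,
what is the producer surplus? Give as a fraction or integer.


Minimum supply price (at Q=0): P_min = 12
Quantity supplied at P* = 50:
Q* = (50 - 12)/7 = 38/7
PS = (1/2) * Q* * (P* - P_min)
PS = (1/2) * 38/7 * (50 - 12)
PS = (1/2) * 38/7 * 38 = 722/7

722/7


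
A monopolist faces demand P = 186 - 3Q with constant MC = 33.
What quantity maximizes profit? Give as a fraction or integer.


TR = P*Q = (186 - 3Q)Q = 186Q - 3Q^2
MR = dTR/dQ = 186 - 6Q
Set MR = MC:
186 - 6Q = 33
153 = 6Q
Q* = 153/6 = 51/2

51/2


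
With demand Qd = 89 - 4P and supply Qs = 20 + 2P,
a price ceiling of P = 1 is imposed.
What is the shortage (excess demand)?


At P = 1:
Qd = 89 - 4*1 = 85
Qs = 20 + 2*1 = 22
Shortage = Qd - Qs = 85 - 22 = 63

63


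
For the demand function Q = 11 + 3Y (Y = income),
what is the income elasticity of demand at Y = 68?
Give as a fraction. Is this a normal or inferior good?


dQ/dY = 3
At Y = 68: Q = 11 + 3*68 = 215
Ey = (dQ/dY)(Y/Q) = 3 * 68 / 215 = 204/215
Since Ey > 0, this is a normal good.

204/215 (normal good)


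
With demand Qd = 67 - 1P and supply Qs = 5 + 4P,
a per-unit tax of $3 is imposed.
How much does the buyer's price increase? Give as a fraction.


With a per-unit tax, the buyer's price increase depends on relative slopes.
Supply slope: d = 4, Demand slope: b = 1
Buyer's price increase = d * tax / (b + d)
= 4 * 3 / (1 + 4)
= 12 / 5 = 12/5

12/5


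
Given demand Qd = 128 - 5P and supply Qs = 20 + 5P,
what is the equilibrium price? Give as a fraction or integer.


At equilibrium, Qd = Qs.
128 - 5P = 20 + 5P
128 - 20 = 5P + 5P
108 = 10P
P* = 108/10 = 54/5

54/5


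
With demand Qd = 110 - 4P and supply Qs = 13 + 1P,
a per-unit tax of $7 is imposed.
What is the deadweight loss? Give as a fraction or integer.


Pre-tax equilibrium quantity: Q* = 162/5
Post-tax equilibrium quantity: Q_tax = 134/5
Reduction in quantity: Q* - Q_tax = 28/5
DWL = (1/2) * tax * (Q* - Q_tax)
DWL = (1/2) * 7 * 28/5 = 98/5

98/5


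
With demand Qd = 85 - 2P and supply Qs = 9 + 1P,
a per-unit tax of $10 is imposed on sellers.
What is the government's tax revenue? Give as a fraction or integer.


With tax on sellers, new supply: Qs' = 9 + 1(P - 10)
= 1P - 1
New equilibrium quantity:
Q_new = 83/3
Tax revenue = tax * Q_new = 10 * 83/3 = 830/3

830/3


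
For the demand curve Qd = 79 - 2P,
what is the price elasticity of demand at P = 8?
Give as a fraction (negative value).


dQ/dP = -2
At P = 8: Q = 79 - 2*8 = 63
E = (dQ/dP)(P/Q) = (-2)(8/63) = -16/63

-16/63


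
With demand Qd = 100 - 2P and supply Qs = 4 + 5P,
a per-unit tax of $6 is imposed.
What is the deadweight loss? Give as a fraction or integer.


Pre-tax equilibrium quantity: Q* = 508/7
Post-tax equilibrium quantity: Q_tax = 64
Reduction in quantity: Q* - Q_tax = 60/7
DWL = (1/2) * tax * (Q* - Q_tax)
DWL = (1/2) * 6 * 60/7 = 180/7

180/7


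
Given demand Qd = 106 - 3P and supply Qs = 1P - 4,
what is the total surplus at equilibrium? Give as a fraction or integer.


Find equilibrium: 106 - 3P = 1P - 4
106 + 4 = 4P
P* = 110/4 = 55/2
Q* = 1*55/2 - 4 = 47/2
Inverse demand: P = 106/3 - Q/3, so P_max = 106/3
Inverse supply: P = 4 + Q/1, so P_min = 4
CS = (1/2) * 47/2 * (106/3 - 55/2) = 2209/24
PS = (1/2) * 47/2 * (55/2 - 4) = 2209/8
TS = CS + PS = 2209/24 + 2209/8 = 2209/6

2209/6


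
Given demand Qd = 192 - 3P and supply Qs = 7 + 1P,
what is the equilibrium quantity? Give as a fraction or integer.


First find equilibrium price:
192 - 3P = 7 + 1P
P* = 185/4 = 185/4
Then substitute into demand:
Q* = 192 - 3 * 185/4 = 213/4

213/4


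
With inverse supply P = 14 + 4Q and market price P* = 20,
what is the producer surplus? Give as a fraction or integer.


Minimum supply price (at Q=0): P_min = 14
Quantity supplied at P* = 20:
Q* = (20 - 14)/4 = 3/2
PS = (1/2) * Q* * (P* - P_min)
PS = (1/2) * 3/2 * (20 - 14)
PS = (1/2) * 3/2 * 6 = 9/2

9/2


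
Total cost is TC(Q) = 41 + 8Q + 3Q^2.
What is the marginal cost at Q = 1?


MC = dTC/dQ = 8 + 2*3*Q
At Q = 1:
MC = 8 + 6*1
MC = 8 + 6 = 14

14


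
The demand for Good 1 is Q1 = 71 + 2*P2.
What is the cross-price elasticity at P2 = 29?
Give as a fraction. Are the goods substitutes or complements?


dQ1/dP2 = 2
At P2 = 29: Q1 = 71 + 2*29 = 129
Exy = (dQ1/dP2)(P2/Q1) = 2 * 29 / 129 = 58/129
Since Exy > 0, the goods are substitutes.

58/129 (substitutes)


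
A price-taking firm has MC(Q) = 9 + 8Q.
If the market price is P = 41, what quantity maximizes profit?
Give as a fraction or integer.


In perfect competition, profit is maximized where P = MC.
41 = 9 + 8Q
32 = 8Q
Q* = 32/8 = 4

4


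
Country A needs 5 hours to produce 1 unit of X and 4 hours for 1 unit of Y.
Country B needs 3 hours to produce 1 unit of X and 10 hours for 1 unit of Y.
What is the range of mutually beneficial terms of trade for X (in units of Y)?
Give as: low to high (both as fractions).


Opportunity cost of X for Country A = hours_X / hours_Y = 5/4 = 5/4 units of Y
Opportunity cost of X for Country B = hours_X / hours_Y = 3/10 = 3/10 units of Y
Terms of trade must be between the two opportunity costs.
Range: 3/10 to 5/4

3/10 to 5/4


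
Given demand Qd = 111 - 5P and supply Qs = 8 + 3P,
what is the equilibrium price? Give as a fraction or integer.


At equilibrium, Qd = Qs.
111 - 5P = 8 + 3P
111 - 8 = 5P + 3P
103 = 8P
P* = 103/8 = 103/8

103/8


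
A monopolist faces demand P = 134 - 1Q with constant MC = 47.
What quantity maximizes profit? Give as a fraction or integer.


TR = P*Q = (134 - 1Q)Q = 134Q - 1Q^2
MR = dTR/dQ = 134 - 2Q
Set MR = MC:
134 - 2Q = 47
87 = 2Q
Q* = 87/2 = 87/2

87/2


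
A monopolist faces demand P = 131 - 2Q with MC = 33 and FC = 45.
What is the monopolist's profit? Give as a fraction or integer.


MR = MC: 131 - 4Q = 33
Q* = 49/2
P* = 131 - 2*49/2 = 82
Profit = (P* - MC)*Q* - FC
= (82 - 33)*49/2 - 45
= 49*49/2 - 45
= 2401/2 - 45 = 2311/2

2311/2


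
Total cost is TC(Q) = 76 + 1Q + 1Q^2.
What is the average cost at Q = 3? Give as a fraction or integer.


TC(3) = 76 + 1*3 + 1*3^2
TC(3) = 76 + 3 + 9 = 88
AC = TC/Q = 88/3 = 88/3

88/3


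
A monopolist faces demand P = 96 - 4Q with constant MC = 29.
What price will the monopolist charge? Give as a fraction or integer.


MR = 96 - 8Q
Set MR = MC: 96 - 8Q = 29
Q* = 67/8
Substitute into demand:
P* = 96 - 4*67/8 = 125/2

125/2


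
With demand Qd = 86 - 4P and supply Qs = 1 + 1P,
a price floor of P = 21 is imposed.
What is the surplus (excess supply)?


At P = 21:
Qd = 86 - 4*21 = 2
Qs = 1 + 1*21 = 22
Surplus = Qs - Qd = 22 - 2 = 20

20


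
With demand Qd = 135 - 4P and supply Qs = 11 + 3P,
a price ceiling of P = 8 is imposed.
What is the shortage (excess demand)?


At P = 8:
Qd = 135 - 4*8 = 103
Qs = 11 + 3*8 = 35
Shortage = Qd - Qs = 103 - 35 = 68

68


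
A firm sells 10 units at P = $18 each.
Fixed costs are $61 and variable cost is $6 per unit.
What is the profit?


Total Revenue = P * Q = 18 * 10 = $180
Total Cost = FC + VC*Q = 61 + 6*10 = $121
Profit = TR - TC = 180 - 121 = $59

$59


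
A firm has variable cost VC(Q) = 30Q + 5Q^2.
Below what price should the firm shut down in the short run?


AVC(Q) = VC(Q)/Q = 30 + 5Q
AVC is increasing in Q, so minimum AVC is at Q -> 0+.
Min AVC = 30
The firm should shut down if P < 30.

30


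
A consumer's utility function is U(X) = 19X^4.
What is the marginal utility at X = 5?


MU = dU/dX = 19*4*X^(4-1)
MU = 76*X^3
At X = 5:
MU = 76 * 5^3
MU = 76 * 125 = 9500

9500


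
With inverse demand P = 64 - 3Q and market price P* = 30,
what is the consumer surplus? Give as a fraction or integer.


Maximum willingness to pay (at Q=0): P_max = 64
Quantity demanded at P* = 30:
Q* = (64 - 30)/3 = 34/3
CS = (1/2) * Q* * (P_max - P*)
CS = (1/2) * 34/3 * (64 - 30)
CS = (1/2) * 34/3 * 34 = 578/3

578/3


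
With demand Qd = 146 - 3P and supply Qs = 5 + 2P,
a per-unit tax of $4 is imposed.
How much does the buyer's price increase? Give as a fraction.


With a per-unit tax, the buyer's price increase depends on relative slopes.
Supply slope: d = 2, Demand slope: b = 3
Buyer's price increase = d * tax / (b + d)
= 2 * 4 / (3 + 2)
= 8 / 5 = 8/5

8/5


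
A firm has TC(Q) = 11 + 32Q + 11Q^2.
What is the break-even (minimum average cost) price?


AC(Q) = 11/Q + 32 + 11Q
To minimize: dAC/dQ = -11/Q^2 + 11 = 0
Q^2 = 11/11 = 1
Q* = 1
Min AC = 11/1 + 32 + 11*1
Min AC = 11 + 32 + 11 = 54

54


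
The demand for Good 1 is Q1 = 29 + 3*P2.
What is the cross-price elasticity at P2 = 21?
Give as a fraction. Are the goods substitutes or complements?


dQ1/dP2 = 3
At P2 = 21: Q1 = 29 + 3*21 = 92
Exy = (dQ1/dP2)(P2/Q1) = 3 * 21 / 92 = 63/92
Since Exy > 0, the goods are substitutes.

63/92 (substitutes)


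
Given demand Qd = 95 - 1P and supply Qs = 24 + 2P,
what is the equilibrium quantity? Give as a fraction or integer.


First find equilibrium price:
95 - 1P = 24 + 2P
P* = 71/3 = 71/3
Then substitute into demand:
Q* = 95 - 1 * 71/3 = 214/3

214/3


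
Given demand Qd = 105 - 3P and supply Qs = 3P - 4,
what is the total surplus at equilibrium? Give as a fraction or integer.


Find equilibrium: 105 - 3P = 3P - 4
105 + 4 = 6P
P* = 109/6 = 109/6
Q* = 3*109/6 - 4 = 101/2
Inverse demand: P = 35 - Q/3, so P_max = 35
Inverse supply: P = 4/3 + Q/3, so P_min = 4/3
CS = (1/2) * 101/2 * (35 - 109/6) = 10201/24
PS = (1/2) * 101/2 * (109/6 - 4/3) = 10201/24
TS = CS + PS = 10201/24 + 10201/24 = 10201/12

10201/12


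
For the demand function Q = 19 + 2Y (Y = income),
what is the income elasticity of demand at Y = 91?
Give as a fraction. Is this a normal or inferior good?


dQ/dY = 2
At Y = 91: Q = 19 + 2*91 = 201
Ey = (dQ/dY)(Y/Q) = 2 * 91 / 201 = 182/201
Since Ey > 0, this is a normal good.

182/201 (normal good)


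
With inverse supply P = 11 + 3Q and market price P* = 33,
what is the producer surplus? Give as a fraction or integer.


Minimum supply price (at Q=0): P_min = 11
Quantity supplied at P* = 33:
Q* = (33 - 11)/3 = 22/3
PS = (1/2) * Q* * (P* - P_min)
PS = (1/2) * 22/3 * (33 - 11)
PS = (1/2) * 22/3 * 22 = 242/3

242/3


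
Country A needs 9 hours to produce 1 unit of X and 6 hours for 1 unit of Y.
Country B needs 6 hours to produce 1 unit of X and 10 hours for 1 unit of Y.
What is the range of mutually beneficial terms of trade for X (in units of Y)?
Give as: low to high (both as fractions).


Opportunity cost of X for Country A = hours_X / hours_Y = 9/6 = 3/2 units of Y
Opportunity cost of X for Country B = hours_X / hours_Y = 6/10 = 3/5 units of Y
Terms of trade must be between the two opportunity costs.
Range: 3/5 to 3/2

3/5 to 3/2


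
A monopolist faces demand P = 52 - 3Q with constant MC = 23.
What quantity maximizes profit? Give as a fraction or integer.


TR = P*Q = (52 - 3Q)Q = 52Q - 3Q^2
MR = dTR/dQ = 52 - 6Q
Set MR = MC:
52 - 6Q = 23
29 = 6Q
Q* = 29/6 = 29/6

29/6


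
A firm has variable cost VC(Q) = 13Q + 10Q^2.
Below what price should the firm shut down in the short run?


AVC(Q) = VC(Q)/Q = 13 + 10Q
AVC is increasing in Q, so minimum AVC is at Q -> 0+.
Min AVC = 13
The firm should shut down if P < 13.

13


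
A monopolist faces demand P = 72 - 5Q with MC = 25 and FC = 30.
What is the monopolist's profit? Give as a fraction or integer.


MR = MC: 72 - 10Q = 25
Q* = 47/10
P* = 72 - 5*47/10 = 97/2
Profit = (P* - MC)*Q* - FC
= (97/2 - 25)*47/10 - 30
= 47/2*47/10 - 30
= 2209/20 - 30 = 1609/20

1609/20


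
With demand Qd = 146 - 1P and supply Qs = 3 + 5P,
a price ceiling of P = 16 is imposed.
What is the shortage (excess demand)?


At P = 16:
Qd = 146 - 1*16 = 130
Qs = 3 + 5*16 = 83
Shortage = Qd - Qs = 130 - 83 = 47

47


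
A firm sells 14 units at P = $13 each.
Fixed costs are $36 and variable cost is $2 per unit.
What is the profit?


Total Revenue = P * Q = 13 * 14 = $182
Total Cost = FC + VC*Q = 36 + 2*14 = $64
Profit = TR - TC = 182 - 64 = $118

$118


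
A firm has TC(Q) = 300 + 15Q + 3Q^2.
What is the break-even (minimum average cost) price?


AC(Q) = 300/Q + 15 + 3Q
To minimize: dAC/dQ = -300/Q^2 + 3 = 0
Q^2 = 300/3 = 100
Q* = 10
Min AC = 300/10 + 15 + 3*10
Min AC = 30 + 15 + 30 = 75

75


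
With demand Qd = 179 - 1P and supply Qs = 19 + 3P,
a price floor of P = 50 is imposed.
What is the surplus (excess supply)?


At P = 50:
Qd = 179 - 1*50 = 129
Qs = 19 + 3*50 = 169
Surplus = Qs - Qd = 169 - 129 = 40

40


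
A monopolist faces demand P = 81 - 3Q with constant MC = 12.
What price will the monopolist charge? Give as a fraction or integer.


MR = 81 - 6Q
Set MR = MC: 81 - 6Q = 12
Q* = 23/2
Substitute into demand:
P* = 81 - 3*23/2 = 93/2

93/2


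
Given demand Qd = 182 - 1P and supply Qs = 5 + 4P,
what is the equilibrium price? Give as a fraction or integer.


At equilibrium, Qd = Qs.
182 - 1P = 5 + 4P
182 - 5 = 1P + 4P
177 = 5P
P* = 177/5 = 177/5

177/5


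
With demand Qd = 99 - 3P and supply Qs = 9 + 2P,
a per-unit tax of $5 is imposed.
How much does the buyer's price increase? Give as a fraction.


With a per-unit tax, the buyer's price increase depends on relative slopes.
Supply slope: d = 2, Demand slope: b = 3
Buyer's price increase = d * tax / (b + d)
= 2 * 5 / (3 + 2)
= 10 / 5 = 2

2


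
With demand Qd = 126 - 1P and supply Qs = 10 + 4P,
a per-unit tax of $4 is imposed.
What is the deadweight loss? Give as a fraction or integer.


Pre-tax equilibrium quantity: Q* = 514/5
Post-tax equilibrium quantity: Q_tax = 498/5
Reduction in quantity: Q* - Q_tax = 16/5
DWL = (1/2) * tax * (Q* - Q_tax)
DWL = (1/2) * 4 * 16/5 = 32/5

32/5


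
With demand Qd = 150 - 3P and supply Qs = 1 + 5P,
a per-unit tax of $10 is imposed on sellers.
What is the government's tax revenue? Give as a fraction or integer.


With tax on sellers, new supply: Qs' = 1 + 5(P - 10)
= 5P - 49
New equilibrium quantity:
Q_new = 603/8
Tax revenue = tax * Q_new = 10 * 603/8 = 3015/4

3015/4


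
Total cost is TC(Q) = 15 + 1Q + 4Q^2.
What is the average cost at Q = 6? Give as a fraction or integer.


TC(6) = 15 + 1*6 + 4*6^2
TC(6) = 15 + 6 + 144 = 165
AC = TC/Q = 165/6 = 55/2

55/2


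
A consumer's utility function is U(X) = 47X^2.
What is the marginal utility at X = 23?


MU = dU/dX = 47*2*X^(2-1)
MU = 94*X^1
At X = 23:
MU = 94 * 23^1
MU = 94 * 23 = 2162

2162


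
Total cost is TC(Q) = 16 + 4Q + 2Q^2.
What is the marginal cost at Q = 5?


MC = dTC/dQ = 4 + 2*2*Q
At Q = 5:
MC = 4 + 4*5
MC = 4 + 20 = 24

24


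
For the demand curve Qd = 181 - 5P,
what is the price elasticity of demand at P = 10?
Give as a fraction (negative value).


dQ/dP = -5
At P = 10: Q = 181 - 5*10 = 131
E = (dQ/dP)(P/Q) = (-5)(10/131) = -50/131

-50/131


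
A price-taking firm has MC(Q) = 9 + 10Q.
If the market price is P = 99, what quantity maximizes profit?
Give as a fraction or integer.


In perfect competition, profit is maximized where P = MC.
99 = 9 + 10Q
90 = 10Q
Q* = 90/10 = 9

9


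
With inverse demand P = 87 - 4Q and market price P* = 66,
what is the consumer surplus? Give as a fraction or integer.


Maximum willingness to pay (at Q=0): P_max = 87
Quantity demanded at P* = 66:
Q* = (87 - 66)/4 = 21/4
CS = (1/2) * Q* * (P_max - P*)
CS = (1/2) * 21/4 * (87 - 66)
CS = (1/2) * 21/4 * 21 = 441/8

441/8


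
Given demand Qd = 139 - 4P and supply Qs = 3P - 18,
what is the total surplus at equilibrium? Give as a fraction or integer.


Find equilibrium: 139 - 4P = 3P - 18
139 + 18 = 7P
P* = 157/7 = 157/7
Q* = 3*157/7 - 18 = 345/7
Inverse demand: P = 139/4 - Q/4, so P_max = 139/4
Inverse supply: P = 6 + Q/3, so P_min = 6
CS = (1/2) * 345/7 * (139/4 - 157/7) = 119025/392
PS = (1/2) * 345/7 * (157/7 - 6) = 39675/98
TS = CS + PS = 119025/392 + 39675/98 = 39675/56

39675/56


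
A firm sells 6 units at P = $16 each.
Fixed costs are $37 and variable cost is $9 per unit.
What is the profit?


Total Revenue = P * Q = 16 * 6 = $96
Total Cost = FC + VC*Q = 37 + 9*6 = $91
Profit = TR - TC = 96 - 91 = $5

$5


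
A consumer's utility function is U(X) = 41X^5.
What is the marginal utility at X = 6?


MU = dU/dX = 41*5*X^(5-1)
MU = 205*X^4
At X = 6:
MU = 205 * 6^4
MU = 205 * 1296 = 265680

265680


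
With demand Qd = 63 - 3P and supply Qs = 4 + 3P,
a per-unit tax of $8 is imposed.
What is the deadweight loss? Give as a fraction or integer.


Pre-tax equilibrium quantity: Q* = 67/2
Post-tax equilibrium quantity: Q_tax = 43/2
Reduction in quantity: Q* - Q_tax = 12
DWL = (1/2) * tax * (Q* - Q_tax)
DWL = (1/2) * 8 * 12 = 48

48


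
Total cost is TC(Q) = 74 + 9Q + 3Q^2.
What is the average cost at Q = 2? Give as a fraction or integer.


TC(2) = 74 + 9*2 + 3*2^2
TC(2) = 74 + 18 + 12 = 104
AC = TC/Q = 104/2 = 52

52


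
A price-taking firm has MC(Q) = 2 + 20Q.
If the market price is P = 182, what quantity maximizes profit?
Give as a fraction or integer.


In perfect competition, profit is maximized where P = MC.
182 = 2 + 20Q
180 = 20Q
Q* = 180/20 = 9

9


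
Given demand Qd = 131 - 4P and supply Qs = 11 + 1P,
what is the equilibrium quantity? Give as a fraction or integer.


First find equilibrium price:
131 - 4P = 11 + 1P
P* = 120/5 = 24
Then substitute into demand:
Q* = 131 - 4 * 24 = 35

35


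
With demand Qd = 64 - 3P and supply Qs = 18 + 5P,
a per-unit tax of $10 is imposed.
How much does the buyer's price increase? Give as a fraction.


With a per-unit tax, the buyer's price increase depends on relative slopes.
Supply slope: d = 5, Demand slope: b = 3
Buyer's price increase = d * tax / (b + d)
= 5 * 10 / (3 + 5)
= 50 / 8 = 25/4

25/4


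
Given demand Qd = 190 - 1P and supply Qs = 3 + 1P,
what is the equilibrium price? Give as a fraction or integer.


At equilibrium, Qd = Qs.
190 - 1P = 3 + 1P
190 - 3 = 1P + 1P
187 = 2P
P* = 187/2 = 187/2

187/2


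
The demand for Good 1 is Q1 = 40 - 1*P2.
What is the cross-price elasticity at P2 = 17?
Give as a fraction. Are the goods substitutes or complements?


dQ1/dP2 = -1
At P2 = 17: Q1 = 40 - 1*17 = 23
Exy = (dQ1/dP2)(P2/Q1) = -1 * 17 / 23 = -17/23
Since Exy < 0, the goods are complements.

-17/23 (complements)


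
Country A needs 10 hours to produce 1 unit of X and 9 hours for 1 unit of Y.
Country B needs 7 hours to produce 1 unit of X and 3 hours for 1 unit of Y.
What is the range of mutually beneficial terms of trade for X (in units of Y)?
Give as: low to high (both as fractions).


Opportunity cost of X for Country A = hours_X / hours_Y = 10/9 = 10/9 units of Y
Opportunity cost of X for Country B = hours_X / hours_Y = 7/3 = 7/3 units of Y
Terms of trade must be between the two opportunity costs.
Range: 10/9 to 7/3

10/9 to 7/3


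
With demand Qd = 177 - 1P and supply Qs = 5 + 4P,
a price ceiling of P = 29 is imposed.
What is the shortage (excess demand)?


At P = 29:
Qd = 177 - 1*29 = 148
Qs = 5 + 4*29 = 121
Shortage = Qd - Qs = 148 - 121 = 27

27


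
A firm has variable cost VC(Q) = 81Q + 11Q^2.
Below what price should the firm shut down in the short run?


AVC(Q) = VC(Q)/Q = 81 + 11Q
AVC is increasing in Q, so minimum AVC is at Q -> 0+.
Min AVC = 81
The firm should shut down if P < 81.

81


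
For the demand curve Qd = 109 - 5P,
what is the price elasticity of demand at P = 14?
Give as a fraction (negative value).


dQ/dP = -5
At P = 14: Q = 109 - 5*14 = 39
E = (dQ/dP)(P/Q) = (-5)(14/39) = -70/39

-70/39


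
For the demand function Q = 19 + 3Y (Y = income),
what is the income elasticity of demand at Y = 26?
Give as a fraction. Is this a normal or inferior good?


dQ/dY = 3
At Y = 26: Q = 19 + 3*26 = 97
Ey = (dQ/dY)(Y/Q) = 3 * 26 / 97 = 78/97
Since Ey > 0, this is a normal good.

78/97 (normal good)


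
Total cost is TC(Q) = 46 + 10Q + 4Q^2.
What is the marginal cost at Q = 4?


MC = dTC/dQ = 10 + 2*4*Q
At Q = 4:
MC = 10 + 8*4
MC = 10 + 32 = 42

42


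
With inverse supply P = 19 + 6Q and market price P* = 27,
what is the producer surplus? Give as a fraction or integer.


Minimum supply price (at Q=0): P_min = 19
Quantity supplied at P* = 27:
Q* = (27 - 19)/6 = 4/3
PS = (1/2) * Q* * (P* - P_min)
PS = (1/2) * 4/3 * (27 - 19)
PS = (1/2) * 4/3 * 8 = 16/3

16/3


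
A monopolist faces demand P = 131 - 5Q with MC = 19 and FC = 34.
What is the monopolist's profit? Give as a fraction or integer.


MR = MC: 131 - 10Q = 19
Q* = 56/5
P* = 131 - 5*56/5 = 75
Profit = (P* - MC)*Q* - FC
= (75 - 19)*56/5 - 34
= 56*56/5 - 34
= 3136/5 - 34 = 2966/5

2966/5


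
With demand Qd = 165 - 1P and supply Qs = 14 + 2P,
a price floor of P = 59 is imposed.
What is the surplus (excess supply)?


At P = 59:
Qd = 165 - 1*59 = 106
Qs = 14 + 2*59 = 132
Surplus = Qs - Qd = 132 - 106 = 26

26


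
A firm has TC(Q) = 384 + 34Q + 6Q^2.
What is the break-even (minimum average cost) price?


AC(Q) = 384/Q + 34 + 6Q
To minimize: dAC/dQ = -384/Q^2 + 6 = 0
Q^2 = 384/6 = 64
Q* = 8
Min AC = 384/8 + 34 + 6*8
Min AC = 48 + 34 + 48 = 130

130


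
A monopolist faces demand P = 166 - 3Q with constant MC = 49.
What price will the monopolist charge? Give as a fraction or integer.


MR = 166 - 6Q
Set MR = MC: 166 - 6Q = 49
Q* = 39/2
Substitute into demand:
P* = 166 - 3*39/2 = 215/2

215/2


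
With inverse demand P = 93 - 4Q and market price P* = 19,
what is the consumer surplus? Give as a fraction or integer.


Maximum willingness to pay (at Q=0): P_max = 93
Quantity demanded at P* = 19:
Q* = (93 - 19)/4 = 37/2
CS = (1/2) * Q* * (P_max - P*)
CS = (1/2) * 37/2 * (93 - 19)
CS = (1/2) * 37/2 * 74 = 1369/2

1369/2


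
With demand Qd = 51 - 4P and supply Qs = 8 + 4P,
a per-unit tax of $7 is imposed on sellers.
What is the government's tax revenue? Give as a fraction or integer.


With tax on sellers, new supply: Qs' = 8 + 4(P - 7)
= 4P - 20
New equilibrium quantity:
Q_new = 31/2
Tax revenue = tax * Q_new = 7 * 31/2 = 217/2

217/2


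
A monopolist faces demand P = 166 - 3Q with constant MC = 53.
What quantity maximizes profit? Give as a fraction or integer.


TR = P*Q = (166 - 3Q)Q = 166Q - 3Q^2
MR = dTR/dQ = 166 - 6Q
Set MR = MC:
166 - 6Q = 53
113 = 6Q
Q* = 113/6 = 113/6

113/6


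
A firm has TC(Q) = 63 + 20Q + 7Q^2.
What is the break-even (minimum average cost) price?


AC(Q) = 63/Q + 20 + 7Q
To minimize: dAC/dQ = -63/Q^2 + 7 = 0
Q^2 = 63/7 = 9
Q* = 3
Min AC = 63/3 + 20 + 7*3
Min AC = 21 + 20 + 21 = 62

62


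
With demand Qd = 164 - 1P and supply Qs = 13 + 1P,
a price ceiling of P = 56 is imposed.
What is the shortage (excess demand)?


At P = 56:
Qd = 164 - 1*56 = 108
Qs = 13 + 1*56 = 69
Shortage = Qd - Qs = 108 - 69 = 39

39


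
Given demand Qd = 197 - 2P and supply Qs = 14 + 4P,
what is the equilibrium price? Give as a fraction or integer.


At equilibrium, Qd = Qs.
197 - 2P = 14 + 4P
197 - 14 = 2P + 4P
183 = 6P
P* = 183/6 = 61/2

61/2


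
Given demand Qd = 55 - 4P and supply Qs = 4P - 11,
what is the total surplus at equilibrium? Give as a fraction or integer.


Find equilibrium: 55 - 4P = 4P - 11
55 + 11 = 8P
P* = 66/8 = 33/4
Q* = 4*33/4 - 11 = 22
Inverse demand: P = 55/4 - Q/4, so P_max = 55/4
Inverse supply: P = 11/4 + Q/4, so P_min = 11/4
CS = (1/2) * 22 * (55/4 - 33/4) = 121/2
PS = (1/2) * 22 * (33/4 - 11/4) = 121/2
TS = CS + PS = 121/2 + 121/2 = 121

121


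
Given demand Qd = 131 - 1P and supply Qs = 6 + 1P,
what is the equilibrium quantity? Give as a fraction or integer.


First find equilibrium price:
131 - 1P = 6 + 1P
P* = 125/2 = 125/2
Then substitute into demand:
Q* = 131 - 1 * 125/2 = 137/2

137/2


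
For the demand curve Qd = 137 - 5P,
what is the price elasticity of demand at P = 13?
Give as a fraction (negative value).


dQ/dP = -5
At P = 13: Q = 137 - 5*13 = 72
E = (dQ/dP)(P/Q) = (-5)(13/72) = -65/72

-65/72


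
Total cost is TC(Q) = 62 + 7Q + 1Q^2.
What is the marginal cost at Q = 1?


MC = dTC/dQ = 7 + 2*1*Q
At Q = 1:
MC = 7 + 2*1
MC = 7 + 2 = 9

9


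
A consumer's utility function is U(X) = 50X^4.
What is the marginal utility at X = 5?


MU = dU/dX = 50*4*X^(4-1)
MU = 200*X^3
At X = 5:
MU = 200 * 5^3
MU = 200 * 125 = 25000

25000


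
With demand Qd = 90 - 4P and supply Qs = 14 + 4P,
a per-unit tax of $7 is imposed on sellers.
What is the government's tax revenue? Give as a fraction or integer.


With tax on sellers, new supply: Qs' = 14 + 4(P - 7)
= 4P - 14
New equilibrium quantity:
Q_new = 38
Tax revenue = tax * Q_new = 7 * 38 = 266

266


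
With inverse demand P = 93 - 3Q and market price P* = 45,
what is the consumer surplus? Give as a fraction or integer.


Maximum willingness to pay (at Q=0): P_max = 93
Quantity demanded at P* = 45:
Q* = (93 - 45)/3 = 16
CS = (1/2) * Q* * (P_max - P*)
CS = (1/2) * 16 * (93 - 45)
CS = (1/2) * 16 * 48 = 384

384


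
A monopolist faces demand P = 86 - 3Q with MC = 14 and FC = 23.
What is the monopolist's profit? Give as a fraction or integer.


MR = MC: 86 - 6Q = 14
Q* = 12
P* = 86 - 3*12 = 50
Profit = (P* - MC)*Q* - FC
= (50 - 14)*12 - 23
= 36*12 - 23
= 432 - 23 = 409

409


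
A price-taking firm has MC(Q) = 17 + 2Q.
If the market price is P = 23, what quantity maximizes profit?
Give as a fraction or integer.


In perfect competition, profit is maximized where P = MC.
23 = 17 + 2Q
6 = 2Q
Q* = 6/2 = 3

3


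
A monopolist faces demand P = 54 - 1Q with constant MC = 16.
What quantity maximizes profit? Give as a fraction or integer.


TR = P*Q = (54 - 1Q)Q = 54Q - 1Q^2
MR = dTR/dQ = 54 - 2Q
Set MR = MC:
54 - 2Q = 16
38 = 2Q
Q* = 38/2 = 19

19
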